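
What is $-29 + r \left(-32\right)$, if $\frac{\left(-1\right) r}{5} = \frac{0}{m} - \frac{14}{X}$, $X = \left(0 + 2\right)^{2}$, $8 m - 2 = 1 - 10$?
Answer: $-589$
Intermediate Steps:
$m = - \frac{7}{8}$ ($m = \frac{1}{4} + \frac{1 - 10}{8} = \frac{1}{4} + \frac{1}{8} \left(-9\right) = \frac{1}{4} - \frac{9}{8} = - \frac{7}{8} \approx -0.875$)
$X = 4$ ($X = 2^{2} = 4$)
$r = \frac{35}{2}$ ($r = - 5 \left(\frac{0}{- \frac{7}{8}} - \frac{14}{4}\right) = - 5 \left(0 \left(- \frac{8}{7}\right) - \frac{7}{2}\right) = - 5 \left(0 - \frac{7}{2}\right) = \left(-5\right) \left(- \frac{7}{2}\right) = \frac{35}{2} \approx 17.5$)
$-29 + r \left(-32\right) = -29 + \frac{35}{2} \left(-32\right) = -29 - 560 = -589$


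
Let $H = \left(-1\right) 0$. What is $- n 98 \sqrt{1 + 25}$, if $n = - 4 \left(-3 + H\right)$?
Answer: $- 1176 \sqrt{26} \approx -5996.4$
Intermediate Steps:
$H = 0$
$n = 12$ ($n = - 4 \left(-3 + 0\right) = \left(-4\right) \left(-3\right) = 12$)
$- n 98 \sqrt{1 + 25} = - 12 \cdot 98 \sqrt{1 + 25} = - 1176 \sqrt{26}$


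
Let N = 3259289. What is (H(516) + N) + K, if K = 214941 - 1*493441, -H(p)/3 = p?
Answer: 2979241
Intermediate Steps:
H(p) = -3*p
K = -278500 (K = 214941 - 493441 = -278500)
(H(516) + N) + K = (-3*516 + 3259289) - 278500 = (-1548 + 3259289) - 278500 = 3257741 - 278500 = 2979241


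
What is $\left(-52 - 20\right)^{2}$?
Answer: $5184$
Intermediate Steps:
$\left(-52 - 20\right)^{2} = \left(-72\right)^{2} = 5184$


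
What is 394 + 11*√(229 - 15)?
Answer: 394 + 11*√214 ≈ 554.92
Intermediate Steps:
394 + 11*√(229 - 15) = 394 + 11*√214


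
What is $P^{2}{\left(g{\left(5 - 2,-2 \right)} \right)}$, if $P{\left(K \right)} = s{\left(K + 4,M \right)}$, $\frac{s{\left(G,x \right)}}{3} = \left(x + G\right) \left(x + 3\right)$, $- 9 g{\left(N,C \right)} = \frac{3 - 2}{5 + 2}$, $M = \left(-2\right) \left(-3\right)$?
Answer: $\frac{3560769}{49} \approx 72669.0$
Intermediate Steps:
$M = 6$
$g{\left(N,C \right)} = - \frac{1}{63}$ ($g{\left(N,C \right)} = - \frac{\left(3 - 2\right) \frac{1}{5 + 2}}{9} = - \frac{1 \cdot \frac{1}{7}}{9} = \left(- \frac{1}{9}\right) \frac{1}{7} = - \frac{1}{63}$)
$s{\left(G,x \right)} = 3 \left(3 + x\right) \left(G + x\right)$ ($s{\left(G,x \right)} = 3 \left(x + G\right) \left(x + 3\right) = 3 \left(G + x\right) \left(3 + x\right) = 3 \left(3 + x\right) \left(G + x\right)$)
$P{\left(K \right)} = 270 + 27 K$ ($P{\left(K \right)} = 3 \cdot 6^{2} + 9 \left(K + 4\right) + 9 \cdot 6 + 3 \left(K + 4\right) 6 = 3 \cdot 36 + 9 \left(4 + K\right) + 54 + 3 \left(4 + K\right) 6 = 108 + \left(36 + 9 K\right) + 54 + \left(72 + 18 K\right) = 270 + 27 K$)
$P^{2}{\left(g{\left(5 - 2,-2 \right)} \right)} = \left(270 + 27 \left(- \frac{1}{63}\right)\right)^{2} = \left(270 - \frac{3}{7}\right)^{2} = \left(\frac{1887}{7}\right)^{2} = \frac{3560769}{49}$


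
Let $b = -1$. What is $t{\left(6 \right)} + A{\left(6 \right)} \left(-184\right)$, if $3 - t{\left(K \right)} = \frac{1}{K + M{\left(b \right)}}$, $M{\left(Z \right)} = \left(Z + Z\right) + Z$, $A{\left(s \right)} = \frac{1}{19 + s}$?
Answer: $- \frac{352}{75} \approx -4.6933$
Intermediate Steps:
$M{\left(Z \right)} = 3 Z$ ($M{\left(Z \right)} = 2 Z + Z = 3 Z$)
$t{\left(K \right)} = 3 - \frac{1}{-3 + K}$ ($t{\left(K \right)} = 3 - \frac{1}{K + 3 \left(-1\right)} = 3 - \frac{1}{K - 3} = 3 - \frac{1}{-3 + K}$)
$t{\left(6 \right)} + A{\left(6 \right)} \left(-184\right) = \frac{-10 + 3 \cdot 6}{-3 + 6} + \frac{1}{19 + 6} \left(-184\right) = \frac{-10 + 18}{3} + \frac{1}{25} \left(-184\right) = \frac{1}{3} \cdot 8 + \frac{1}{25} \left(-184\right) = \frac{8}{3} - \frac{184}{25} = - \frac{352}{75}$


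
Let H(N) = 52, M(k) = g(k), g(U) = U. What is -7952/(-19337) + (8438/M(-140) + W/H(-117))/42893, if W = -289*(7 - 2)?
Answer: 617675825867/1509547932620 ≈ 0.40918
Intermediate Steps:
M(k) = k
W = -1445 (W = -289*5 = -1445)
-7952/(-19337) + (8438/M(-140) + W/H(-117))/42893 = -7952/(-19337) + (8438/(-140) - 1445/52)/42893 = -7952*(-1/19337) + (8438*(-1/140) - 1445*1/52)*(1/42893) = 7952/19337 + (-4219/70 - 1445/52)*(1/42893) = 7952/19337 - 160269/1820*1/42893 = 7952/19337 - 160269/78065260 = 617675825867/1509547932620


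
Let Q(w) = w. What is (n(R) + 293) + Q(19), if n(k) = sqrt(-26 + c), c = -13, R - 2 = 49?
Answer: 312 + I*sqrt(39) ≈ 312.0 + 6.245*I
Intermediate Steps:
R = 51 (R = 2 + 49 = 51)
n(k) = I*sqrt(39) (n(k) = sqrt(-26 - 13) = sqrt(-39) = I*sqrt(39))
(n(R) + 293) + Q(19) = (I*sqrt(39) + 293) + 19 = (293 + I*sqrt(39)) + 19 = 312 + I*sqrt(39)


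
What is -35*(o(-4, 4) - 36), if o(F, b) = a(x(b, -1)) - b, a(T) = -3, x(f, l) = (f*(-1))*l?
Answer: 1505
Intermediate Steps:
x(f, l) = -f*l (x(f, l) = (-f)*l = -f*l)
o(F, b) = -3 - b
-35*(o(-4, 4) - 36) = -35*((-3 - 1*4) - 36) = -35*((-3 - 4) - 36) = -35*(-7 - 36) = -35*(-43) = 1505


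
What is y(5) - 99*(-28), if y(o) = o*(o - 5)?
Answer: 2772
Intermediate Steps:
y(o) = o*(-5 + o)
y(5) - 99*(-28) = 5*(-5 + 5) - 99*(-28) = 5*0 + 2772 = 0 + 2772 = 2772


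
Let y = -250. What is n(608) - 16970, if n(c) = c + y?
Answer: -16612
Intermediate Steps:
n(c) = -250 + c (n(c) = c - 250 = -250 + c)
n(608) - 16970 = (-250 + 608) - 16970 = 358 - 16970 = -16612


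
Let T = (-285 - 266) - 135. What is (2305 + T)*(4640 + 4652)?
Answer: 15043748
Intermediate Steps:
T = -686 (T = -551 - 135 = -686)
(2305 + T)*(4640 + 4652) = (2305 - 686)*(4640 + 4652) = 1619*9292 = 15043748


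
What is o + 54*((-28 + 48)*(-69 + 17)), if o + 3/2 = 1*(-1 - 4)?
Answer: -112333/2 ≈ -56167.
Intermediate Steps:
o = -13/2 (o = -3/2 + 1*(-1 - 4) = -3/2 + 1*(-5) = -3/2 - 5 = -13/2 ≈ -6.5000)
o + 54*((-28 + 48)*(-69 + 17)) = -13/2 + 54*((-28 + 48)*(-69 + 17)) = -13/2 + 54*(20*(-52)) = -13/2 + 54*(-1040) = -13/2 - 56160 = -112333/2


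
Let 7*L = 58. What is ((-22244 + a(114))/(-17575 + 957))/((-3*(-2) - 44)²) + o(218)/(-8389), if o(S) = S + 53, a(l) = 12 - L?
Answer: -22107569663/704570063708 ≈ -0.031377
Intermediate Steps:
L = 58/7 (L = (⅐)*58 = 58/7 ≈ 8.2857)
a(l) = 26/7 (a(l) = 12 - 1*58/7 = 12 - 58/7 = 26/7)
o(S) = 53 + S
((-22244 + a(114))/(-17575 + 957))/((-3*(-2) - 44)²) + o(218)/(-8389) = ((-22244 + 26/7)/(-17575 + 957))/((-3*(-2) - 44)²) + (53 + 218)/(-8389) = (-155682/7/(-16618))/((6 - 44)²) + 271*(-1/8389) = (-155682/7*(-1/16618))/((-38)²) - 271/8389 = (77841/58163)/1444 - 271/8389 = (77841/58163)*(1/1444) - 271/8389 = 77841/83987372 - 271/8389 = -22107569663/704570063708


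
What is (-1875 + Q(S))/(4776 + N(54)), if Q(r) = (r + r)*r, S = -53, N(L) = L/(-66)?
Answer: 41173/52527 ≈ 0.78384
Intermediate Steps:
N(L) = -L/66 (N(L) = L*(-1/66) = -L/66)
Q(r) = 2*r² (Q(r) = (2*r)*r = 2*r²)
(-1875 + Q(S))/(4776 + N(54)) = (-1875 + 2*(-53)²)/(4776 - 1/66*54) = (-1875 + 2*2809)/(4776 - 9/11) = (-1875 + 5618)/(52527/11) = 3743*(11/52527) = 41173/52527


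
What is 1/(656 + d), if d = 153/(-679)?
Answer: 679/445271 ≈ 0.0015249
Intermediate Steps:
d = -153/679 (d = 153*(-1/679) = -153/679 ≈ -0.22533)
1/(656 + d) = 1/(656 - 153/679) = 1/(445271/679) = 679/445271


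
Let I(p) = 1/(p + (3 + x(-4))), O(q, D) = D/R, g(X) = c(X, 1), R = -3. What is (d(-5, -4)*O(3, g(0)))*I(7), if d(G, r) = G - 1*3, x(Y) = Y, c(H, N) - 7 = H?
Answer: 28/9 ≈ 3.1111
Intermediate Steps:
c(H, N) = 7 + H
g(X) = 7 + X
O(q, D) = -D/3 (O(q, D) = D/(-3) = D*(-1/3) = -D/3)
I(p) = 1/(-1 + p) (I(p) = 1/(p + (3 - 4)) = 1/(p - 1) = 1/(-1 + p))
d(G, r) = -3 + G (d(G, r) = G - 3 = -3 + G)
(d(-5, -4)*O(3, g(0)))*I(7) = ((-3 - 5)*(-(7 + 0)/3))/(-1 + 7) = -(-8)*7/3/6 = -8*(-7/3)*(1/6) = (56/3)*(1/6) = 28/9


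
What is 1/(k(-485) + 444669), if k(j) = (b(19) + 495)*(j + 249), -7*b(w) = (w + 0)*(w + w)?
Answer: 7/2465335 ≈ 2.8394e-6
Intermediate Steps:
b(w) = -2*w²/7 (b(w) = -(w + 0)*(w + w)/7 = -w*2*w/7 = -2*w²/7)
k(j) = 683007/7 + 2743*j/7 (k(j) = (-2/7*19² + 495)*(j + 249) = (-2/7*361 + 495)*(249 + j) = (-722/7 + 495)*(249 + j) = 2743*(249 + j)/7 = 683007/7 + 2743*j/7)
1/(k(-485) + 444669) = 1/((683007/7 + (2743/7)*(-485)) + 444669) = 1/((683007/7 - 1330355/7) + 444669) = 1/(-647348/7 + 444669) = 1/(2465335/7) = 7/2465335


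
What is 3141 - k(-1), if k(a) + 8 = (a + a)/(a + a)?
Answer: 3148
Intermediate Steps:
k(a) = -7 (k(a) = -8 + (a + a)/(a + a) = -8 + (2*a)/((2*a)) = -8 + (2*a)*(1/(2*a)) = -8 + 1 = -7)
3141 - k(-1) = 3141 - 1*(-7) = 3141 + 7 = 3148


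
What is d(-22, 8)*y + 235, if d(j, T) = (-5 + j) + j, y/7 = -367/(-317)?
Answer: -51386/317 ≈ -162.10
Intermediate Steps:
y = 2569/317 (y = 7*(-367/(-317)) = 7*(-367*(-1/317)) = 7*(367/317) = 2569/317 ≈ 8.1041)
d(j, T) = -5 + 2*j
d(-22, 8)*y + 235 = (-5 + 2*(-22))*(2569/317) + 235 = (-5 - 44)*(2569/317) + 235 = -49*2569/317 + 235 = -125881/317 + 235 = -51386/317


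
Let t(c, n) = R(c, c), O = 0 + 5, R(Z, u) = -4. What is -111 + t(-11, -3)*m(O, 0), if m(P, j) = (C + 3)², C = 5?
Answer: -367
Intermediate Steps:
O = 5
t(c, n) = -4
m(P, j) = 64 (m(P, j) = (5 + 3)² = 8² = 64)
-111 + t(-11, -3)*m(O, 0) = -111 - 4*64 = -111 - 256 = -367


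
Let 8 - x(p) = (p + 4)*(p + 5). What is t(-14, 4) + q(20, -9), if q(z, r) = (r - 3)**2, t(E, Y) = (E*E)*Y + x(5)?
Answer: 846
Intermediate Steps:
x(p) = 8 - (4 + p)*(5 + p) (x(p) = 8 - (p + 4)*(p + 5) = 8 - (4 + p)*(5 + p))
t(E, Y) = -82 + Y*E**2 (t(E, Y) = (E*E)*Y + (-12 - 1*5**2 - 9*5) = E**2*Y + (-12 - 1*25 - 45) = Y*E**2 + (-12 - 25 - 45) = Y*E**2 - 82 = -82 + Y*E**2)
q(z, r) = (-3 + r)**2
t(-14, 4) + q(20, -9) = (-82 + 4*(-14)**2) + (-3 - 9)**2 = (-82 + 4*196) + (-12)**2 = (-82 + 784) + 144 = 702 + 144 = 846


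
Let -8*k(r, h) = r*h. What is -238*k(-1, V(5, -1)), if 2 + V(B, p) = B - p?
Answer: -119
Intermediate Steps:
V(B, p) = -2 + B - p (V(B, p) = -2 + (B - p) = -2 + B - p)
k(r, h) = -h*r/8 (k(r, h) = -r*h/8 = -h*r/8)
-238*k(-1, V(5, -1)) = -(-119)*(-2 + 5 - 1*(-1))*(-1)/4 = -(-119)*(-2 + 5 + 1)*(-1)/4 = -(-119)*4*(-1)/4 = -238*½ = -119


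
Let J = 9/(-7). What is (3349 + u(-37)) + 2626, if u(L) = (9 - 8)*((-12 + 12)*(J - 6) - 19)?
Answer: 5956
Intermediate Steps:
J = -9/7 (J = 9*(-1/7) = -9/7 ≈ -1.2857)
u(L) = -19 (u(L) = (9 - 8)*((-12 + 12)*(-9/7 - 6) - 19) = 1*(0*(-51/7) - 19) = 1*(0 - 19) = 1*(-19) = -19)
(3349 + u(-37)) + 2626 = (3349 - 19) + 2626 = 3330 + 2626 = 5956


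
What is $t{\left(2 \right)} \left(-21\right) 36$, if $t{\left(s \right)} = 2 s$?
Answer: $-3024$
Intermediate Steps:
$t{\left(2 \right)} \left(-21\right) 36 = 2 \cdot 2 \left(-21\right) 36 = 4 \left(-21\right) 36 = \left(-84\right) 36 = -3024$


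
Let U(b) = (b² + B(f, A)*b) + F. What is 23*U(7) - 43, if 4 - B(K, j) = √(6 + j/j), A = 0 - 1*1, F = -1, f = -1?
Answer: 1705 - 161*√7 ≈ 1279.0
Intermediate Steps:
A = -1 (A = 0 - 1 = -1)
B(K, j) = 4 - √7 (B(K, j) = 4 - √(6 + j/j) = 4 - √(6 + 1) = 4 - √7)
U(b) = -1 + b² + b*(4 - √7) (U(b) = (b² + (4 - √7)*b) - 1 = (b² + b*(4 - √7)) - 1 = -1 + b² + b*(4 - √7))
23*U(7) - 43 = 23*(-1 + 7² + 7*(4 - √7)) - 43 = 23*(-1 + 49 + (28 - 7*√7)) - 43 = 23*(76 - 7*√7) - 43 = (1748 - 161*√7) - 43 = 1705 - 161*√7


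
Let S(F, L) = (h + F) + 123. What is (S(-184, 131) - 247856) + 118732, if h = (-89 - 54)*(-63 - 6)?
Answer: -119318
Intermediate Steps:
h = 9867 (h = -143*(-69) = 9867)
S(F, L) = 9990 + F (S(F, L) = (9867 + F) + 123 = 9990 + F)
(S(-184, 131) - 247856) + 118732 = ((9990 - 184) - 247856) + 118732 = (9806 - 247856) + 118732 = -238050 + 118732 = -119318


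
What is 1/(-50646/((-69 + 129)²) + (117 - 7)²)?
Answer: 600/7251559 ≈ 8.2741e-5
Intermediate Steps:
1/(-50646/((-69 + 129)²) + (117 - 7)²) = 1/(-50646/(60²) + 110²) = 1/(-50646/3600 + 12100) = 1/(-1*8441/600 + 12100) = 1/(-8441/600 + 12100) = 1/(7251559/600) = 600/7251559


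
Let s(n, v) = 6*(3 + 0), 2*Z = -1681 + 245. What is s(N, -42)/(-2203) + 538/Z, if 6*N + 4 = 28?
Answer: -599069/790877 ≈ -0.75747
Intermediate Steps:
N = 4 (N = -⅔ + (⅙)*28 = -⅔ + 14/3 = 4)
Z = -718 (Z = (-1681 + 245)/2 = (½)*(-1436) = -718)
s(n, v) = 18 (s(n, v) = 6*3 = 18)
s(N, -42)/(-2203) + 538/Z = 18/(-2203) + 538/(-718) = 18*(-1/2203) + 538*(-1/718) = -18/2203 - 269/359 = -599069/790877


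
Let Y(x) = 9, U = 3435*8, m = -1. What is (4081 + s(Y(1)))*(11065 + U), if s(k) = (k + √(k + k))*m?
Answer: 156955240 - 115635*√2 ≈ 1.5679e+8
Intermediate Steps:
U = 27480
s(k) = -k - √2*√k (s(k) = (k + √(k + k))*(-1) = (k + √(2*k))*(-1) = (k + √2*√k)*(-1) = -k - √2*√k)
(4081 + s(Y(1)))*(11065 + U) = (4081 + (-1*9 - √2*√9))*(11065 + 27480) = (4081 + (-9 - 1*√2*3))*38545 = (4081 + (-9 - 3*√2))*38545 = (4072 - 3*√2)*38545 = 156955240 - 115635*√2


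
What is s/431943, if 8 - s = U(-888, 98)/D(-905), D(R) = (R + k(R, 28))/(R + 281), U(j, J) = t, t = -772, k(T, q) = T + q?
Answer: 82664/128287071 ≈ 0.00064437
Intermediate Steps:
U(j, J) = -772
D(R) = (28 + 2*R)/(281 + R) (D(R) = (R + (R + 28))/(R + 281) = (R + (28 + R))/(281 + R) = (28 + 2*R)/(281 + R))
s = 82664/297 (s = 8 - (-772)/(2*(14 - 905)/(281 - 905)) = 8 - (-772)/(2*(-891)/(-624)) = 8 - (-772)/(2*(-1/624)*(-891)) = 8 - (-772)/297/104 = 8 - (-772)*104/297 = 8 - 1*(-80288/297) = 8 + 80288/297 = 82664/297 ≈ 278.33)
s/431943 = (82664/297)/431943 = (82664/297)*(1/431943) = 82664/128287071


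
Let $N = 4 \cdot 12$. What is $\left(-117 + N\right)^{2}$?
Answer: $4761$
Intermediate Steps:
$N = 48$
$\left(-117 + N\right)^{2} = \left(-117 + 48\right)^{2} = \left(-69\right)^{2} = 4761$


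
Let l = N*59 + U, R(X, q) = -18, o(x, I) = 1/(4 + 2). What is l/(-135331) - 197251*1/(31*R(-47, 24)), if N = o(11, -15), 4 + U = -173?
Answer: 13347134180/37757349 ≈ 353.50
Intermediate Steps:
U = -177 (U = -4 - 173 = -177)
o(x, I) = 1/6
N = 1/6 ≈ 0.16667
l = -1003/6 (l = (1/6)*59 - 177 = 59/6 - 177 = -1003/6 ≈ -167.17)
l/(-135331) - 197251*1/(31*R(-47, 24)) = -1003/6/(-135331) - 197251/(31*(-18)) = -1003/6*(-1/135331) - 197251/(-558) = 1003/811986 - 197251*(-1/558) = 1003/811986 + 197251/558 = 13347134180/37757349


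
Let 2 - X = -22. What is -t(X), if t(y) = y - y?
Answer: 0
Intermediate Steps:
X = 24 (X = 2 - 1*(-22) = 2 + 22 = 24)
t(y) = 0
-t(X) = -1*0 = 0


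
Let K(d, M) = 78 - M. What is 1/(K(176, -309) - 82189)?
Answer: -1/81802 ≈ -1.2225e-5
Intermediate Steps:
1/(K(176, -309) - 82189) = 1/((78 - 1*(-309)) - 82189) = 1/((78 + 309) - 82189) = 1/(387 - 82189) = 1/(-81802) = -1/81802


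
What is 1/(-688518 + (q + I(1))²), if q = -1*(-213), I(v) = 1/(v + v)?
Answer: -4/2571743 ≈ -1.5554e-6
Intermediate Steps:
I(v) = 1/(2*v)
q = 213
1/(-688518 + (q + I(1))²) = 1/(-688518 + (213 + (½)/1)²) = 1/(-688518 + (213 + (½)*1)²) = 1/(-688518 + (213 + ½)²) = 1/(-688518 + (427/2)²) = 1/(-688518 + 182329/4) = 1/(-2571743/4) = -4/2571743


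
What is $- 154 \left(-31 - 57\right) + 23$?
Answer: $13575$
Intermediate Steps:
$- 154 \left(-31 - 57\right) + 23 = \left(-154\right) \left(-88\right) + 23 = 13552 + 23 = 13575$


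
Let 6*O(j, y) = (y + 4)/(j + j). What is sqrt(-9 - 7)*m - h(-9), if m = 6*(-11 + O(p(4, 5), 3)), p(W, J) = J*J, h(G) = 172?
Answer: -172 - 6586*I/25 ≈ -172.0 - 263.44*I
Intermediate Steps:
p(W, J) = J**2
O(j, y) = (4 + y)/(12*j) (O(j, y) = ((y + 4)/(j + j))/6 = ((4 + y)/((2*j)))/6 = ((4 + y)*(1/(2*j)))/6 = ((4 + y)/(2*j))/6 = (4 + y)/(12*j))
m = -3293/50 (m = 6*(-11 + (4 + 3)/(12*(5**2))) = 6*(-11 + (1/12)*7/25) = 6*(-11 + (1/12)*(1/25)*7) = 6*(-11 + 7/300) = 6*(-3293/300) = -3293/50 ≈ -65.860)
sqrt(-9 - 7)*m - h(-9) = sqrt(-9 - 7)*(-3293/50) - 1*172 = sqrt(-16)*(-3293/50) - 172 = (4*I)*(-3293/50) - 172 = -6586*I/25 - 172 = -172 - 6586*I/25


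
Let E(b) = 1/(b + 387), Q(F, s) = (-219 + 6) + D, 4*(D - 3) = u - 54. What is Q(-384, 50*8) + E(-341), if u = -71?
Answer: -22193/92 ≈ -241.23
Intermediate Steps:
D = -113/4 (D = 3 + (-71 - 54)/4 = 3 + (1/4)*(-125) = 3 - 125/4 = -113/4 ≈ -28.250)
Q(F, s) = -965/4 (Q(F, s) = (-219 + 6) - 113/4 = -213 - 113/4 = -965/4)
E(b) = 1/(387 + b)
Q(-384, 50*8) + E(-341) = -965/4 + 1/(387 - 341) = -965/4 + 1/46 = -22193/92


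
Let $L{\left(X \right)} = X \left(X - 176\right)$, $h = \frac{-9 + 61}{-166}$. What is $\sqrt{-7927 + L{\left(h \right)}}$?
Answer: $\frac{i \sqrt{54228619}}{83} \approx 88.723 i$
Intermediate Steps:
$h = - \frac{26}{83}$ ($h = 52 \left(- \frac{1}{166}\right) = - \frac{26}{83} \approx -0.31325$)
$L{\left(X \right)} = X \left(-176 + X\right)$
$\sqrt{-7927 + L{\left(h \right)}} = \sqrt{-7927 - \frac{26 \left(-176 - \frac{26}{83}\right)}{83}} = \sqrt{-7927 - - \frac{380484}{6889}} = \sqrt{-7927 + \frac{380484}{6889}} = \sqrt{- \frac{54228619}{6889}} = \frac{i \sqrt{54228619}}{83}$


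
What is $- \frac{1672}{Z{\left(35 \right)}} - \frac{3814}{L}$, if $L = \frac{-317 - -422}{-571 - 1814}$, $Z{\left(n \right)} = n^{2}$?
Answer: $\frac{106122878}{1225} \approx 86631.0$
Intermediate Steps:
$L = - \frac{7}{159}$ ($L = \frac{-317 + \left(-432 + 854\right)}{-2385} = \left(-317 + 422\right) \left(- \frac{1}{2385}\right) = 105 \left(- \frac{1}{2385}\right) = - \frac{7}{159} \approx -0.044025$)
$- \frac{1672}{Z{\left(35 \right)}} - \frac{3814}{L} = - \frac{1672}{35^{2}} - \frac{3814}{- \frac{7}{159}} = - \frac{1672}{1225} - - \frac{606426}{7} = \left(-1672\right) \frac{1}{1225} + \frac{606426}{7} = - \frac{1672}{1225} + \frac{606426}{7} = \frac{106122878}{1225}$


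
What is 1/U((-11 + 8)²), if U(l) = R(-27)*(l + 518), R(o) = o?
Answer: -1/14229 ≈ -7.0279e-5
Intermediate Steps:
U(l) = -13986 - 27*l (U(l) = -27*(l + 518) = -27*(518 + l) = -13986 - 27*l)
1/U((-11 + 8)²) = 1/(-13986 - 27*(-11 + 8)²) = 1/(-13986 - 27*(-3)²) = 1/(-13986 - 27*9) = 1/(-13986 - 243) = 1/(-14229) = -1/14229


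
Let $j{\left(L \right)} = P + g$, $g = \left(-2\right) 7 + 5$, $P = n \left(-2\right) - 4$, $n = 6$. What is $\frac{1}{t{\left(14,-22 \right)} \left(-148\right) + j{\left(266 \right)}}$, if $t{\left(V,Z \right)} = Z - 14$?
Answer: $\frac{1}{5303} \approx 0.00018857$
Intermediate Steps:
$t{\left(V,Z \right)} = -14 + Z$
$P = -16$ ($P = 6 \left(-2\right) - 4 = -12 - 4 = -16$)
$g = -9$ ($g = -14 + 5 = -9$)
$j{\left(L \right)} = -25$ ($j{\left(L \right)} = -16 - 9 = -25$)
$\frac{1}{t{\left(14,-22 \right)} \left(-148\right) + j{\left(266 \right)}} = \frac{1}{\left(-14 - 22\right) \left(-148\right) - 25} = \frac{1}{\left(-36\right) \left(-148\right) - 25} = \frac{1}{5328 - 25} = \frac{1}{5303}$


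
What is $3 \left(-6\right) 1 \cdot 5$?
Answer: $-90$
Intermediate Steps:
$3 \left(-6\right) 1 \cdot 5 = \left(-18\right) 5 = -90$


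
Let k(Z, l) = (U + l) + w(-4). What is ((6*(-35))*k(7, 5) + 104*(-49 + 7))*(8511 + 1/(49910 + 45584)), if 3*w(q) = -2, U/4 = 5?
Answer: -550231367495/6821 ≈ -8.0667e+7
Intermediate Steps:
U = 20 (U = 4*5 = 20)
w(q) = -⅔ (w(q) = (⅓)*(-2) = -⅔)
k(Z, l) = 58/3 + l (k(Z, l) = (20 + l) - ⅔ = 58/3 + l)
((6*(-35))*k(7, 5) + 104*(-49 + 7))*(8511 + 1/(49910 + 45584)) = ((6*(-35))*(58/3 + 5) + 104*(-49 + 7))*(8511 + 1/(49910 + 45584)) = (-210*73/3 + 104*(-42))*(8511 + 1/95494) = (-5110 - 4368)*(8511 + 1/95494) = -9478*812749435/95494 = -550231367495/6821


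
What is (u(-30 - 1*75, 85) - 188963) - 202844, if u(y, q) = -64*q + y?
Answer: -397352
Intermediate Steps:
u(y, q) = y - 64*q
(u(-30 - 1*75, 85) - 188963) - 202844 = (((-30 - 1*75) - 64*85) - 188963) - 202844 = (((-30 - 75) - 5440) - 188963) - 202844 = ((-105 - 5440) - 188963) - 202844 = (-5545 - 188963) - 202844 = -194508 - 202844 = -397352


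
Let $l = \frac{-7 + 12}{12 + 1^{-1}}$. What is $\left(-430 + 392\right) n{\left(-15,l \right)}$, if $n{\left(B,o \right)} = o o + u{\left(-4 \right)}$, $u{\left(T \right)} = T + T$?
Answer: $\frac{50426}{169} \approx 298.38$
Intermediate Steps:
$u{\left(T \right)} = 2 T$
$l = \frac{5}{13}$ ($l = \frac{5}{12 + 1} = \frac{5}{13} \approx 0.38462$)
$n{\left(B,o \right)} = -8 + o^{2}$ ($n{\left(B,o \right)} = o o + 2 \left(-4\right) = o^{2} - 8 = -8 + o^{2}$)
$\left(-430 + 392\right) n{\left(-15,l \right)} = \left(-430 + 392\right) \left(-8 + \left(\frac{5}{13}\right)^{2}\right) = - 38 \left(-8 + \frac{25}{169}\right) = \left(-38\right) \left(- \frac{1327}{169}\right) = \frac{50426}{169}$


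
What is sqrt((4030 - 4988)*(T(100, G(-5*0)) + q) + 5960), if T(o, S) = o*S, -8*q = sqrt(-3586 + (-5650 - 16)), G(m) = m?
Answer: sqrt(23840 + 2874*I*sqrt(257))/2 ≈ 97.286 + 59.199*I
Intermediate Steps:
q = -3*I*sqrt(257)/4 (q = -sqrt(-3586 + (-5650 - 16))/8 = -sqrt(-3586 - 5666)/8 = -3*I*sqrt(257)/4 ≈ -12.023*I)
T(o, S) = S*o
sqrt((4030 - 4988)*(T(100, G(-5*0)) + q) + 5960) = sqrt((4030 - 4988)*(-5*0*100 - 3*I*sqrt(257)/4) + 5960) = sqrt(-958*(0*100 - 3*I*sqrt(257)/4) + 5960) = sqrt(-958*(0 - 3*I*sqrt(257)/4) + 5960) = sqrt(-(-1437)*I*sqrt(257)/2 + 5960) = sqrt(1437*I*sqrt(257)/2 + 5960) = sqrt(5960 + 1437*I*sqrt(257)/2)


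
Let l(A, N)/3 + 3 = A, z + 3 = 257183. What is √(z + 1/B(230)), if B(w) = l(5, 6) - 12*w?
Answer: √24081306446/306 ≈ 507.13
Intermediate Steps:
z = 257180 (z = -3 + 257183 = 257180)
l(A, N) = -9 + 3*A
B(w) = 6 - 12*w (B(w) = (-9 + 3*5) - 12*w = (-9 + 15) - 12*w = 6 - 12*w)
√(z + 1/B(230)) = √(257180 + 1/(6 - 12*230)) = √(257180 + 1/(6 - 2760)) = √(257180 + 1/(-2754)) = √(257180 - 1/2754) = √(708273719/2754) = √24081306446/306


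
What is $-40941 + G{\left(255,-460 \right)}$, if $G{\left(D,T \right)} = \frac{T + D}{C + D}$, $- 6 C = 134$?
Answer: $- \frac{28577433}{698} \approx -40942.0$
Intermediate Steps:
$C = - \frac{67}{3}$ ($C = \left(- \frac{1}{6}\right) 134 = - \frac{67}{3} \approx -22.333$)
$G{\left(D,T \right)} = \frac{D + T}{- \frac{67}{3} + D}$ ($G{\left(D,T \right)} = \frac{T + D}{- \frac{67}{3} + D} = \frac{D + T}{- \frac{67}{3} + D}$)
$-40941 + G{\left(255,-460 \right)} = -40941 + \frac{3 \left(255 - 460\right)}{-67 + 3 \cdot 255} = -40941 + 3 \frac{1}{-67 + 765} \left(-205\right) = -40941 + 3 \cdot \frac{1}{698} \left(-205\right) = -40941 - \frac{615}{698} = - \frac{28577433}{698}$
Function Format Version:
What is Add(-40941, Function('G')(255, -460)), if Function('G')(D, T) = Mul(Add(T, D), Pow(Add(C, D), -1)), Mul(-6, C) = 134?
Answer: Rational(-28577433, 698) ≈ -40942.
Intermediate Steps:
C = Rational(-67, 3) (C = Mul(Rational(-1, 6), 134) = Rational(-67, 3) ≈ -22.333)
Function('G')(D, T) = Mul(Pow(Add(Rational(-67, 3), D), -1), Add(D, T)) (Function('G')(D, T) = Mul(Add(T, D), Pow(Add(Rational(-67, 3), D), -1)) = Mul(Add(D, T), Pow(Add(Rational(-67, 3), D), -1)) = Mul(Pow(Add(Rational(-67, 3), D), -1), Add(D, T)))
Add(-40941, Function('G')(255, -460)) = Add(-40941, Mul(3, Pow(Add(-67, Mul(3, 255)), -1), Add(255, -460))) = Add(-40941, Mul(3, Pow(Add(-67, 765), -1), -205)) = Add(-40941, Mul(3, Pow(698, -1), -205)) = Add(-40941, Mul(3, Rational(1, 698), -205)) = Add(-40941, Rational(-615, 698)) = Rational(-28577433, 698)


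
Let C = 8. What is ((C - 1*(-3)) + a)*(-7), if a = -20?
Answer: 63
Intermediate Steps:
((C - 1*(-3)) + a)*(-7) = ((8 - 1*(-3)) - 20)*(-7) = ((8 + 3) - 20)*(-7) = (11 - 20)*(-7) = -9*(-7) = 63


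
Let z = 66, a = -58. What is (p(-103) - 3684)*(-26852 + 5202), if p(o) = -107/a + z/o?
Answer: 238161073975/2987 ≈ 7.9732e+7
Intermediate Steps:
p(o) = 107/58 + 66/o (p(o) = -107/(-58) + 66/o = -107*(-1/58) + 66/o = 107/58 + 66/o)
(p(-103) - 3684)*(-26852 + 5202) = ((107/58 + 66/(-103)) - 3684)*(-26852 + 5202) = ((107/58 + 66*(-1/103)) - 3684)*(-21650) = ((107/58 - 66/103) - 3684)*(-21650) = (7193/5974 - 3684)*(-21650) = -22001023/5974*(-21650) = 238161073975/2987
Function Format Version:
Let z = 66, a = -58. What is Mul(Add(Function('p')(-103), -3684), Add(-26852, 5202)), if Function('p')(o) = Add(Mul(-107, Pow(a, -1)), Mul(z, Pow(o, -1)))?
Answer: Rational(238161073975, 2987) ≈ 7.9732e+7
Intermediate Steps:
Function('p')(o) = Add(Rational(107, 58), Mul(66, Pow(o, -1))) (Function('p')(o) = Add(Mul(-107, Pow(-58, -1)), Mul(66, Pow(o, -1))) = Add(Mul(-107, Rational(-1, 58)), Mul(66, Pow(o, -1))) = Add(Rational(107, 58), Mul(66, Pow(o, -1))))
Mul(Add(Function('p')(-103), -3684), Add(-26852, 5202)) = Mul(Add(Add(Rational(107, 58), Mul(66, Pow(-103, -1))), -3684), Add(-26852, 5202)) = Mul(Add(Add(Rational(107, 58), Mul(66, Rational(-1, 103))), -3684), -21650) = Mul(Add(Add(Rational(107, 58), Rational(-66, 103)), -3684), -21650) = Mul(Add(Rational(7193, 5974), -3684), -21650) = Mul(Rational(-22001023, 5974), -21650) = Rational(238161073975, 2987)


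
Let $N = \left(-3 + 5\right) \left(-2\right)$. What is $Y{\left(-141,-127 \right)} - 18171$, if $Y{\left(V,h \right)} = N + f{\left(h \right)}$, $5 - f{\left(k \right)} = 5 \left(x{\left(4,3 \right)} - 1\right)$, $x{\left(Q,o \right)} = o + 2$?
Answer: $-18190$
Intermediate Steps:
$x{\left(Q,o \right)} = 2 + o$
$N = -4$ ($N = 2 \left(-2\right) = -4$)
$f{\left(k \right)} = -15$ ($f{\left(k \right)} = 5 - 5 \left(\left(2 + 3\right) - 1\right) = 5 - 5 \left(5 - 1\right) = 5 - 5 \cdot 4 = 5 - 20 = -15$)
$Y{\left(V,h \right)} = -19$ ($Y{\left(V,h \right)} = -4 - 15 = -19$)
$Y{\left(-141,-127 \right)} - 18171 = -19 - 18171 = -18190$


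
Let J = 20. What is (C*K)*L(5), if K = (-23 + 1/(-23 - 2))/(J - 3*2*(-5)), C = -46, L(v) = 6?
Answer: 79488/625 ≈ 127.18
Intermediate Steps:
K = -288/625 (K = (-23 + 1/(-23 - 2))/(20 - 3*2*(-5)) = (-23 + 1/(-25))/(20 - 6*(-5)) = (-23 - 1/25)/(20 + 30) = -576/25/50 = -576/25*1/50 = -288/625 ≈ -0.46080)
(C*K)*L(5) = -46*(-288/625)*6 = (13248/625)*6 = 79488/625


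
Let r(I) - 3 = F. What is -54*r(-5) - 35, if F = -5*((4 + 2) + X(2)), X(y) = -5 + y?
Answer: 613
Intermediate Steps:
F = -15 (F = -5*((4 + 2) + (-5 + 2)) = -5*(6 - 3) = -5*3 = -15)
r(I) = -12 (r(I) = 3 - 15 = -12)
-54*r(-5) - 35 = -54*(-12) - 35 = 648 - 35 = 613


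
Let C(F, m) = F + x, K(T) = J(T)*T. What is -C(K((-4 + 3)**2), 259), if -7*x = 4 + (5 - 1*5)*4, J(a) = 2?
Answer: -10/7 ≈ -1.4286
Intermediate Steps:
x = -4/7 (x = -(4 + (5 - 1*5)*4)/7 = -(4 + (5 - 5)*4)/7 = -(4 + 0*4)/7 = -(4 + 0)/7 = -1/7*4 = -4/7 ≈ -0.57143)
K(T) = 2*T
C(F, m) = -4/7 + F (C(F, m) = F - 4/7 = -4/7 + F)
-C(K((-4 + 3)**2), 259) = -(-4/7 + 2*(-4 + 3)**2) = -(-4/7 + 2*(-1)**2) = -(-4/7 + 2*1) = -(-4/7 + 2) = -1*10/7 = -10/7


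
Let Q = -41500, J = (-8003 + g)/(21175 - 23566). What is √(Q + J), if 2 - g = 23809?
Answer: I*√237174503790/2391 ≈ 203.68*I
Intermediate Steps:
g = -23807 (g = 2 - 1*23809 = 2 - 23809 = -23807)
J = 31810/2391 (J = (-8003 - 23807)/(21175 - 23566) = -31810/(-2391) = -31810*(-1/2391) = 31810/2391 ≈ 13.304)
√(Q + J) = √(-41500 + 31810/2391) = √(-99194690/2391) = I*√237174503790/2391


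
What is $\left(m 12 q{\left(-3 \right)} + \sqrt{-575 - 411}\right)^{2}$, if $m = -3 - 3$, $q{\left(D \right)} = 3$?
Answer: $\left(216 - i \sqrt{986}\right)^{2} \approx 45670.0 - 13565.0 i$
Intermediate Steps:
$m = -6$
$\left(m 12 q{\left(-3 \right)} + \sqrt{-575 - 411}\right)^{2} = \left(\left(-6\right) 12 \cdot 3 + \sqrt{-575 - 411}\right)^{2} = \left(\left(-72\right) 3 + \sqrt{-986}\right)^{2} = \left(-216 + i \sqrt{986}\right)^{2}$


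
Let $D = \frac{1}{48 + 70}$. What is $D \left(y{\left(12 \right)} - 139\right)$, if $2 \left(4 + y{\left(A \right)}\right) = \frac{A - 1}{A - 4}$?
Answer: $- \frac{2277}{1888} \approx -1.206$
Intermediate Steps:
$y{\left(A \right)} = -4 + \frac{-1 + A}{2 \left(-4 + A\right)}$ ($y{\left(A \right)} = -4 + \frac{\left(A - 1\right) \frac{1}{A - 4}}{2} = -4 + \frac{\left(-1 + A\right) \frac{1}{-4 + A}}{2} = -4 + \frac{\frac{1}{-4 + A} \left(-1 + A\right)}{2} = -4 + \frac{-1 + A}{2 \left(-4 + A\right)}$)
$D = \frac{1}{118} \approx 0.0084746$
$D \left(y{\left(12 \right)} - 139\right) = \frac{\frac{31 - 84}{2 \left(-4 + 12\right)} - 139}{118} = \frac{\frac{31 - 84}{2 \cdot 8} - 139}{118} = \frac{\frac{1}{2} \cdot \frac{1}{8} \left(-53\right) - 139}{118} = \frac{- \frac{53}{16} - 139}{118} = \frac{1}{118} \left(- \frac{2277}{16}\right) = - \frac{2277}{1888}$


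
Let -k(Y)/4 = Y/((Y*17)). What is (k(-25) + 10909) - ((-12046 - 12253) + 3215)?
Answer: 543877/17 ≈ 31993.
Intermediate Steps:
k(Y) = -4/17 (k(Y) = -4*Y/(Y*17) = -4*Y/(17*Y) = -4*Y*1/(17*Y) = -4*1/17 = -4/17)
(k(-25) + 10909) - ((-12046 - 12253) + 3215) = (-4/17 + 10909) - ((-12046 - 12253) + 3215) = 185449/17 - (-24299 + 3215) = 185449/17 - 1*(-21084) = 185449/17 + 21084 = 543877/17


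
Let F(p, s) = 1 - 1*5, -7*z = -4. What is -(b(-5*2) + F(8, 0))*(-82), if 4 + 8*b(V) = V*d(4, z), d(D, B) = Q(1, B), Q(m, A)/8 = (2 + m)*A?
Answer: -12423/7 ≈ -1774.7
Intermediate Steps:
z = 4/7 (z = -⅐*(-4) = 4/7 ≈ 0.57143)
Q(m, A) = 8*A*(2 + m) (Q(m, A) = 8*((2 + m)*A) = 8*(A*(2 + m)) = 8*A*(2 + m))
d(D, B) = 24*B (d(D, B) = 8*B*(2 + 1) = 8*B*3 = 24*B)
F(p, s) = -4 (F(p, s) = 1 - 5 = -4)
b(V) = -½ + 12*V/7 (b(V) = -½ + (V*(24*(4/7)))/8 = -½ + (V*(96/7))/8 = -½ + (96*V/7)/8 = -½ + 12*V/7)
-(b(-5*2) + F(8, 0))*(-82) = -((-½ + 12*(-5*2)/7) - 4)*(-82) = -((-½ + (12/7)*(-10)) - 4)*(-82) = -((-½ - 120/7) - 4)*(-82) = -(-247/14 - 4)*(-82) = -(-303)*(-82)/14 = -1*12423/7 = -12423/7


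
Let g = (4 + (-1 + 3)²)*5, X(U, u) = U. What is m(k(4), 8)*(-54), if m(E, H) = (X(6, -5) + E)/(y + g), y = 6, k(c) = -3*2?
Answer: 0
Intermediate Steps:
k(c) = -6
g = 40 (g = (4 + 2²)*5 = (4 + 4)*5 = 8*5 = 40)
m(E, H) = 3/23 + E/46 (m(E, H) = (6 + E)/(6 + 40) = (6 + E)/46 = (6 + E)*(1/46) = 3/23 + E/46)
m(k(4), 8)*(-54) = (3/23 + (1/46)*(-6))*(-54) = (3/23 - 3/23)*(-54) = 0*(-54) = 0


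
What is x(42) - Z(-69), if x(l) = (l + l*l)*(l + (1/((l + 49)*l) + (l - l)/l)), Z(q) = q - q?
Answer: 6902575/91 ≈ 75853.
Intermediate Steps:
Z(q) = 0
x(l) = (l + l²)*(l + 1/(l*(49 + l))) (x(l) = (l + l²)*(l + (1/((49 + l)*l) + 0/l)) = (l + l²)*(l + (1/(l*(49 + l)) + 0)) = (l + l²)*(l + 1/(l*(49 + l))))
x(42) - Z(-69) = (1 + 42 + 42⁴ + 49*42² + 50*42³)/(49 + 42) - 1*0 = (1 + 42 + 3111696 + 49*1764 + 50*74088)/91 + 0 = (1 + 42 + 3111696 + 86436 + 3704400)/91 + 0 = (1/91)*6902575 + 0 = 6902575/91 + 0 = 6902575/91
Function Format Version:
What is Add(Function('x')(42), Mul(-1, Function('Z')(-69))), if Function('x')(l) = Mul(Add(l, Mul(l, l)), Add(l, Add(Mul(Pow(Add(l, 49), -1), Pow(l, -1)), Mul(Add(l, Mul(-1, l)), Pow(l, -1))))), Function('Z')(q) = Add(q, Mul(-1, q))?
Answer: Rational(6902575, 91) ≈ 75853.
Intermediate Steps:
Function('Z')(q) = 0
Function('x')(l) = Mul(Add(l, Pow(l, 2)), Add(l, Mul(Pow(l, -1), Pow(Add(49, l), -1)))) (Function('x')(l) = Mul(Add(l, Pow(l, 2)), Add(l, Add(Mul(Pow(Add(49, l), -1), Pow(l, -1)), Mul(0, Pow(l, -1))))) = Mul(Add(l, Pow(l, 2)), Add(l, Add(Mul(Pow(l, -1), Pow(Add(49, l), -1)), 0))) = Mul(Add(l, Pow(l, 2)), Add(l, Mul(Pow(l, -1), Pow(Add(49, l), -1)))))
Add(Function('x')(42), Mul(-1, Function('Z')(-69))) = Add(Mul(Pow(Add(49, 42), -1), Add(1, 42, Pow(42, 4), Mul(49, Pow(42, 2)), Mul(50, Pow(42, 3)))), Mul(-1, 0)) = Add(Mul(Pow(91, -1), Add(1, 42, 3111696, Mul(49, 1764), Mul(50, 74088))), 0) = Add(Mul(Rational(1, 91), Add(1, 42, 3111696, 86436, 3704400)), 0) = Add(Mul(Rational(1, 91), 6902575), 0) = Add(Rational(6902575, 91), 0) = Rational(6902575, 91)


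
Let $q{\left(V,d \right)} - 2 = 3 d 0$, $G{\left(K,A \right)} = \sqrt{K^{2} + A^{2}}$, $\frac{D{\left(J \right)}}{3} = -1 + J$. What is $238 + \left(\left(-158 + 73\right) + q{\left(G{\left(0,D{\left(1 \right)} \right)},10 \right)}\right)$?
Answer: $155$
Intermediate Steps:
$D{\left(J \right)} = -3 + 3 J$ ($D{\left(J \right)} = 3 \left(-1 + J\right) = -3 + 3 J$)
$G{\left(K,A \right)} = \sqrt{A^{2} + K^{2}}$
$q{\left(V,d \right)} = 2$ ($q{\left(V,d \right)} = 2 + 3 d 0 = 2 + 0 = 2$)
$238 + \left(\left(-158 + 73\right) + q{\left(G{\left(0,D{\left(1 \right)} \right)},10 \right)}\right) = 238 + \left(\left(-158 + 73\right) + 2\right) = 238 + \left(-85 + 2\right) = 238 - 83 = 155$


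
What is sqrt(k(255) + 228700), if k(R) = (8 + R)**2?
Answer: sqrt(297869) ≈ 545.77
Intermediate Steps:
sqrt(k(255) + 228700) = sqrt((8 + 255)**2 + 228700) = sqrt(263**2 + 228700) = sqrt(69169 + 228700) = sqrt(297869)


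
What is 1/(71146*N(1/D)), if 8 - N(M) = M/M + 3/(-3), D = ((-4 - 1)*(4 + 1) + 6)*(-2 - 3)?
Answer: 1/569168 ≈ 1.7570e-6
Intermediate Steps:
D = 95 (D = (-5*5 + 6)*(-5) = (-25 + 6)*(-5) = -19*(-5) = 95)
N(M) = 8 (N(M) = 8 - (M/M + 3/(-3)) = 8 - (1 + 3*(-⅓)) = 8 - (1 - 1) = 8 - 1*0 = 8 + 0 = 8)
1/(71146*N(1/D)) = 1/(71146*8) = 1/569168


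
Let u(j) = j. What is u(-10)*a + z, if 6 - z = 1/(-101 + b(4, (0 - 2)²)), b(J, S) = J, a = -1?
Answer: 1553/97 ≈ 16.010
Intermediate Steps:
z = 583/97 (z = 6 - 1/(-101 + 4) = 6 - 1/(-97) = 6 - 1*(-1/97) = 6 + 1/97 = 583/97 ≈ 6.0103)
u(-10)*a + z = -10*(-1) + 583/97 = 10 + 583/97 = 1553/97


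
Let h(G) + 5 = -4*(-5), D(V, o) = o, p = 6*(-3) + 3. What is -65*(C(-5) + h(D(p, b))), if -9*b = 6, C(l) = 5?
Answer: -1300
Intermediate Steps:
b = -⅔ (b = -⅑*6 = -⅔ ≈ -0.66667)
p = -15 (p = -18 + 3 = -15)
h(G) = 15 (h(G) = -5 - 4*(-5) = -5 + 20 = 15)
-65*(C(-5) + h(D(p, b))) = -65*(5 + 15) = -65*20 = -1300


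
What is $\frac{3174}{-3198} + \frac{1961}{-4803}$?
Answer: $- \frac{3586000}{2559999} \approx -1.4008$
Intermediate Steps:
$\frac{3174}{-3198} + \frac{1961}{-4803} = 3174 \left(- \frac{1}{3198}\right) + 1961 \left(- \frac{1}{4803}\right) = - \frac{529}{533} - \frac{1961}{4803} = - \frac{3586000}{2559999}$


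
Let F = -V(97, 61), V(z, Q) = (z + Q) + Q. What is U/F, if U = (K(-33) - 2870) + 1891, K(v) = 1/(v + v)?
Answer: 64615/14454 ≈ 4.4704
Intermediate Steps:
K(v) = 1/(2*v)
V(z, Q) = z + 2*Q (V(z, Q) = (Q + z) + Q = z + 2*Q)
F = -219 (F = -(97 + 2*61) = -(97 + 122) = -1*219 = -219)
U = -64615/66 (U = ((½)/(-33) - 2870) + 1891 = ((½)*(-1/33) - 2870) + 1891 = (-1/66 - 2870) + 1891 = -189421/66 + 1891 = -64615/66 ≈ -979.02)
U/F = -64615/66/(-219) = -64615/66*(-1/219) = 64615/14454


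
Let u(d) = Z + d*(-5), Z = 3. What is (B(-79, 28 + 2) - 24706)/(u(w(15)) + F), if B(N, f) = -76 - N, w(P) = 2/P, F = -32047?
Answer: 74109/96134 ≈ 0.77089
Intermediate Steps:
u(d) = 3 - 5*d (u(d) = 3 + d*(-5) = 3 - 5*d)
(B(-79, 28 + 2) - 24706)/(u(w(15)) + F) = ((-76 - 1*(-79)) - 24706)/((3 - 10/15) - 32047) = ((-76 + 79) - 24706)/((3 - 10/15) - 32047) = (3 - 24706)/((3 - 5*2/15) - 32047) = -24703/((3 - ⅔) - 32047) = -24703/(7/3 - 32047) = -24703/(-96134/3) = -24703*(-3/96134) = 74109/96134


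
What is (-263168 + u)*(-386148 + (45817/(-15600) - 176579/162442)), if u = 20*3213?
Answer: 24330078235470898939/316761900 ≈ 7.6809e+10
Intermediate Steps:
u = 64260
(-263168 + u)*(-386148 + (45817/(-15600) - 176579/162442)) = (-263168 + 64260)*(-386148 + (45817/(-15600) - 176579/162442)) = -198908*(-386148 + (45817*(-1/15600) - 176579*1/162442)) = -198908*(-386148 + (-45817/15600 - 176579/162442)) = -198908*(-386148 - 5098618757/1267047600) = -198908*(-489272995263557/1267047600) = 24330078235470898939/316761900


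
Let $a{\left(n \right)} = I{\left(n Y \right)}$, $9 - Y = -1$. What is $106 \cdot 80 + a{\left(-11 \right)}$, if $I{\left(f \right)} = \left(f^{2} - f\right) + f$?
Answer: $20580$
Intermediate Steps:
$Y = 10$ ($Y = 9 - -1 = 9 + 1 = 10$)
$I{\left(f \right)} = f^{2}$
$a{\left(n \right)} = 100 n^{2}$ ($a{\left(n \right)} = \left(n 10\right)^{2} = \left(10 n\right)^{2} = 100 n^{2}$)
$106 \cdot 80 + a{\left(-11 \right)} = 106 \cdot 80 + 100 \left(-11\right)^{2} = 8480 + 100 \cdot 121 = 8480 + 12100 = 20580$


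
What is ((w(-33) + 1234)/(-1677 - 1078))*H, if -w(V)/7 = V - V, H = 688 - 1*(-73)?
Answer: -939074/2755 ≈ -340.86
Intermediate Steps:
H = 761 (H = 688 + 73 = 761)
w(V) = 0 (w(V) = -7*(V - V) = -7*0 = 0)
((w(-33) + 1234)/(-1677 - 1078))*H = ((0 + 1234)/(-1677 - 1078))*761 = (1234/(-2755))*761 = (1234*(-1/2755))*761 = -1234/2755*761 = -939074/2755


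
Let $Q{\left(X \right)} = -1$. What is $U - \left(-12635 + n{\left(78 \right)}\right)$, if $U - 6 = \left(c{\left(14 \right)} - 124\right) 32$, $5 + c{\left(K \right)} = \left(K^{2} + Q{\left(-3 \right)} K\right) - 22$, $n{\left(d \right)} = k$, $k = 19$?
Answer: $13614$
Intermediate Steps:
$n{\left(d \right)} = 19$
$c{\left(K \right)} = -27 + K^{2} - K$ ($c{\left(K \right)} = -5 - \left(22 + K - K^{2}\right) = -27 + K^{2} - K$)
$U = 998$ ($U = 6 + \left(\left(-27 + 14^{2} - 14\right) - 124\right) 32 = 6 + \left(\left(-27 + 196 - 14\right) - 124\right) 32 = 6 + \left(155 - 124\right) 32 = 6 + 31 \cdot 32 = 6 + 992 = 998$)
$U - \left(-12635 + n{\left(78 \right)}\right) = 998 - \left(-12635 + 19\right) = 998 - -12616 = 998 + 12616 = 13614$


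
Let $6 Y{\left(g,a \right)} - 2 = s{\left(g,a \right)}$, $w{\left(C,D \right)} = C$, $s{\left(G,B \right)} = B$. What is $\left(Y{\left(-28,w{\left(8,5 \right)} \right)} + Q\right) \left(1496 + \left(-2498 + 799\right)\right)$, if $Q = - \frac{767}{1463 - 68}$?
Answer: $- \frac{316274}{1395} \approx -226.72$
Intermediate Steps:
$Y{\left(g,a \right)} = \frac{1}{3} + \frac{a}{6}$
$Q = - \frac{767}{1395} \approx -0.54982$
$\left(Y{\left(-28,w{\left(8,5 \right)} \right)} + Q\right) \left(1496 + \left(-2498 + 799\right)\right) = \left(\left(\frac{1}{3} + \frac{1}{6} \cdot 8\right) - \frac{767}{1395}\right) \left(1496 + \left(-2498 + 799\right)\right) = \left(\left(\frac{1}{3} + \frac{4}{3}\right) - \frac{767}{1395}\right) \left(1496 - 1699\right) = \left(\frac{5}{3} - \frac{767}{1395}\right) \left(-203\right) = \frac{1558}{1395} \left(-203\right) = - \frac{316274}{1395}$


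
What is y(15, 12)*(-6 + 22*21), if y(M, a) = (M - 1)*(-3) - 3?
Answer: -20520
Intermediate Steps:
y(M, a) = -3*M (y(M, a) = (-1 + M)*(-3) - 3 = (3 - 3*M) - 3 = -3*M)
y(15, 12)*(-6 + 22*21) = (-3*15)*(-6 + 22*21) = -45*(-6 + 462) = -45*456 = -20520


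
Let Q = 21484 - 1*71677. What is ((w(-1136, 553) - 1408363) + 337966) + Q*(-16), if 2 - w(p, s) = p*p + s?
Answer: -1558356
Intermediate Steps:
Q = -50193 (Q = 21484 - 71677 = -50193)
w(p, s) = 2 - s - p² (w(p, s) = 2 - (p*p + s) = 2 - (p² + s) = 2 - (s + p²) = 2 + (-s - p²) = 2 - s - p²)
((w(-1136, 553) - 1408363) + 337966) + Q*(-16) = (((2 - 1*553 - 1*(-1136)²) - 1408363) + 337966) - 50193*(-16) = (((2 - 553 - 1*1290496) - 1408363) + 337966) + 803088 = (((2 - 553 - 1290496) - 1408363) + 337966) + 803088 = ((-1291047 - 1408363) + 337966) + 803088 = (-2699410 + 337966) + 803088 = -2361444 + 803088 = -1558356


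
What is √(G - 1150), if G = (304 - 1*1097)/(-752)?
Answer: I*√40608329/188 ≈ 33.896*I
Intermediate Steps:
G = 793/752 (G = (304 - 1097)*(-1/752) = -793*(-1/752) = 793/752 ≈ 1.0545)
√(G - 1150) = √(793/752 - 1150) = √(-864007/752) = I*√40608329/188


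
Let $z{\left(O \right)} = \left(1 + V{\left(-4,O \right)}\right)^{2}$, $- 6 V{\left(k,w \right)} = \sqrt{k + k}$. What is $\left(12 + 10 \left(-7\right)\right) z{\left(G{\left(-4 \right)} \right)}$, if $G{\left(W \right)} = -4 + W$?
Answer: $- \frac{406}{9} + \frac{116 i \sqrt{2}}{3} \approx -45.111 + 54.683 i$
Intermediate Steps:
$V{\left(k,w \right)} = - \frac{\sqrt{2} \sqrt{k}}{6}$ ($V{\left(k,w \right)} = - \frac{\sqrt{k + k}}{6} = - \frac{\sqrt{2 k}}{6} = - \frac{\sqrt{2} \sqrt{k}}{6}$)
$z{\left(O \right)} = \left(1 - \frac{i \sqrt{2}}{3}\right)^{2}$ ($z{\left(O \right)} = \left(1 - \frac{\sqrt{2} \sqrt{-4}}{6}\right)^{2} = \left(1 - \frac{\sqrt{2} \cdot 2 i}{6}\right)^{2} = \left(1 - \frac{i \sqrt{2}}{3}\right)^{2}$)
$\left(12 + 10 \left(-7\right)\right) z{\left(G{\left(-4 \right)} \right)} = \left(12 + 10 \left(-7\right)\right) \frac{\left(3 - i \sqrt{2}\right)^{2}}{9} = \left(12 - 70\right) \frac{\left(3 - i \sqrt{2}\right)^{2}}{9} = - 58 \frac{\left(3 - i \sqrt{2}\right)^{2}}{9} = - \frac{58 \left(3 - i \sqrt{2}\right)^{2}}{9}$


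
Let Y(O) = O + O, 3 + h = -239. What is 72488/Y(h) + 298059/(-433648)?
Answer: -7894634195/52471408 ≈ -150.46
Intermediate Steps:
h = -242 (h = -3 - 239 = -242)
Y(O) = 2*O
72488/Y(h) + 298059/(-433648) = 72488/((2*(-242))) + 298059/(-433648) = 72488/(-484) + 298059*(-1/433648) = 72488*(-1/484) - 298059/433648 = -18122/121 - 298059/433648 = -7894634195/52471408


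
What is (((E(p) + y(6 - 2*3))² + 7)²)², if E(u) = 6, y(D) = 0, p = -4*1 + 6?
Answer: 3418801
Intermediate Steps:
p = 2 (p = -4 + 6 = 2)
(((E(p) + y(6 - 2*3))² + 7)²)² = (((6 + 0)² + 7)²)² = ((6² + 7)²)² = ((36 + 7)²)² = (43²)² = 1849² = 3418801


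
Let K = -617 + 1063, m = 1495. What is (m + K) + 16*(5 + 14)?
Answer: 2245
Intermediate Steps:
K = 446
(m + K) + 16*(5 + 14) = (1495 + 446) + 16*(5 + 14) = 1941 + 16*19 = 1941 + 304 = 2245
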